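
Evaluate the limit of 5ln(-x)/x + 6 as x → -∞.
The quotient is an ∞/∞ indeterminate form as x → -∞.
Compare growth rates of the dominant terms (exponentials ≫ polynomials ≫ logarithms), or apply L'Hôpital's rule; the quotient → 0.
Adding the constant: 0 + 6 = 6. Limit = 6.

Final answer: 6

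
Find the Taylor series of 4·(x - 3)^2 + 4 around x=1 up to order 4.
20 - 16·(x - 1) + 4·(x - 1)^2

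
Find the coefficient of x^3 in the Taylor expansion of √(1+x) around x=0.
Expand to order 3: √(1+x) = x^3/16 - x^2/8 + x/2 + 1 + O(x^4).
The coefficient of x^3 is 1/16.

Final answer: 1/16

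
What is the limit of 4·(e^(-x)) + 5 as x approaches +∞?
Evaluate the dominant behaviour as x → +∞; each term tends to a finite value or vanishes.
Limit = 5.

Final answer: 5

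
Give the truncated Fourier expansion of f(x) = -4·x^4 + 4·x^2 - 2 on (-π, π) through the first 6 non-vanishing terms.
(-208 + 32·π^2)·cos(x) + (16 - 8·π^2)·cos(2·x) + (-112/27 + 32·π^2/9)·cos(3·x) + (7/4 - 2·π^2)·cos(4·x) + (-592/625 + 32·π^2/25)·cos(5·x) - 4·π^4/5 - 2 + 4·π^2/3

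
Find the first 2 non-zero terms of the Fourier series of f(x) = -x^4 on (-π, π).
(-48 + 8·π^2)·cos(x) - π^4/5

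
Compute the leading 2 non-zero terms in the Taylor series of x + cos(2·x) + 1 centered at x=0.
x + 2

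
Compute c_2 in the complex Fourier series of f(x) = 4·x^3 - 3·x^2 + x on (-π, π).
Compute the real Fourier coefficients first: a_2 = -3, b_2 = 5 - 4·π^2.
Then c_2 = (a_2 − i·b_2)/2 = -3/2 - 5·i/2 + 2·i·π^2.

Final answer: -3/2 - 5·i/2 + 2·i·π^2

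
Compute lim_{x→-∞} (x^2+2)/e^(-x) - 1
The quotient is an ∞/∞ indeterminate form as x → -∞.
Compare growth rates of the dominant terms (exponentials ≫ polynomials ≫ logarithms), or apply L'Hôpital's rule; the quotient → 0.
Adding the constant: 0 - 1 = -1. Limit = -1.

Final answer: -1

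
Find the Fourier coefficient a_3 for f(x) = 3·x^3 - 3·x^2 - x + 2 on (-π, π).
a_3 = (1/π) ∫_{-π}^{π} f(x)·cos(3x) dx.
Evaluate the integral (use parity and integration by parts as needed): a_3 = 4/3.

Final answer: 4/3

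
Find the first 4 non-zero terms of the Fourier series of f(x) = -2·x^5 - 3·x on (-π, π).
(-486 - 4·π^4 + 80·π^2)·sin(x) + (-10·π^2 + 18 + 2·π^4)·sin(2·x) + (-4·π^4/3 - 322/81 + 80·π^2/27)·sin(3·x) + (-5·π^2/4 + 63/32 + π^4)·sin(4·x)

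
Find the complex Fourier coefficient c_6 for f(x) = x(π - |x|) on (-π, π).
Compute the real Fourier coefficients first: a_6 = 0, b_6 = 0.
Then c_6 = (a_6 − i·b_6)/2 = 0.

Final answer: 0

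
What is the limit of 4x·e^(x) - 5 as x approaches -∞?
The product is a 0·∞ indeterminate form at x → -∞.
Rewrite the product as 4x / e^(-x) (an ∞/∞ form) and apply L'Hôpital, or use the standard hierarchy e^(|x|) ≫ |x| as x → -∞.
The indeterminate product → 0, so the limit = -5.

Final answer: -5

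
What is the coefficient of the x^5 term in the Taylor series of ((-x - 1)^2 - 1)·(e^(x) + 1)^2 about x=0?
Expand to order 5: ((-x - 1)^2 - 1)·(e^(x) + 1)^2 = 19·x^5/6 + 19·x^4/3 + 10·x^3 + 12·x^2 + 8·x + O(x^6).
The coefficient of x^5 is 19/6.

Final answer: 19/6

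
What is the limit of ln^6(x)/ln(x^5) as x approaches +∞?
This is an ∞/∞ indeterminate form as x → +∞.
Write ln(x^5) = 5·ln(x), reducing the quotient to ln^5(x)/5 → ∞.
Limit = ∞.

Final answer: ∞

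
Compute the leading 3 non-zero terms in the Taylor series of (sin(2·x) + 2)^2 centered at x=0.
4·x^2 + 8·x + 4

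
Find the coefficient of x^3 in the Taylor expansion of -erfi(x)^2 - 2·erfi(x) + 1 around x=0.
Expand to order 3: -erfi(x)^2 - 2·erfi(x) + 1 = -4·x^3/(3·√(π)) - 4·x^2/π - 4·x/√(π) + 1 + O(x^4).
The coefficient of x^3 is -4/(3·√(π)).

Final answer: -4/(3·√(π))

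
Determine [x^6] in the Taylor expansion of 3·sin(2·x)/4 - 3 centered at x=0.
Expand to order 6: 3·sin(2·x)/4 - 3 = x^5/5 - x^3 + 3·x/2 - 3 + O(x^7).
The coefficient of x^6 is 0.

Final answer: 0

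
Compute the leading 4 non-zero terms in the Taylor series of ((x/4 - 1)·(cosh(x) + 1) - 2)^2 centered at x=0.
-3·x^3/2 + 17·x^2/4 - 4·x + 16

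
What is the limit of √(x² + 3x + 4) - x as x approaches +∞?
As x → +∞: multiply by the conjugate to get (3x+4)/(√(x²+3x+4)+x); the denominator ~ 2x, so the limit is 3/2.
Limit = 3/2.

Final answer: 3/2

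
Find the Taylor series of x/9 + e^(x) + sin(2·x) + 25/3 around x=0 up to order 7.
-127·x^7/5040 + x^6/720 + 11·x^5/40 + x^4/24 - 7·x^3/6 + x^2/2 + 28·x/9 + 28/3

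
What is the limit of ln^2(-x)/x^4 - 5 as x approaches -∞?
The quotient is an ∞/∞ indeterminate form as x → -∞.
Compare growth rates of the dominant terms (exponentials ≫ polynomials ≫ logarithms), or apply L'Hôpital's rule; the quotient → 0.
Adding the constant: 0 - 5 = -5. Limit = -5.

Final answer: -5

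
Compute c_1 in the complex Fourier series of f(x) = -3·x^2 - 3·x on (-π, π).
Compute the real Fourier coefficients first: a_1 = 12, b_1 = -6.
Then c_1 = (a_1 − i·b_1)/2 = 6 + 3·i.

Final answer: 6 + 3·i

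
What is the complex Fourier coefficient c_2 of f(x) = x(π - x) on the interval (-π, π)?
Compute the real Fourier coefficients first: a_2 = -1, b_2 = -π.
Then c_2 = (a_2 − i·b_2)/2 = -1/2 + i·π/2.

Final answer: -1/2 + i·π/2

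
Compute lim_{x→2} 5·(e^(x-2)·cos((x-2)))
Direct substitution at x = 2 gives 5.

Final answer: 5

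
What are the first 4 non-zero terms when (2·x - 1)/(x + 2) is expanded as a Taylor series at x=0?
5·x^3/16 - 5·x^2/8 + 5·x/4 - 1/2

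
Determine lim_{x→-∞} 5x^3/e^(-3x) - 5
The quotient is an ∞/∞ indeterminate form as x → -∞.
Compare growth rates of the dominant terms (exponentials ≫ polynomials ≫ logarithms), or apply L'Hôpital's rule; the quotient → 0.
Adding the constant: 0 - 5 = -5. Limit = -5.

Final answer: -5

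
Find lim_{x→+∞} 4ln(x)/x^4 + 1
The quotient is an ∞/∞ indeterminate form as x → +∞.
The polynomial denominator x^4 dominates the logarithmic numerator (any positive power of x ≫ ln(x) as x → ∞), so the quotient → 0.
Adding the constant: 0 + 1 = 1. Limit = 1.

Final answer: 1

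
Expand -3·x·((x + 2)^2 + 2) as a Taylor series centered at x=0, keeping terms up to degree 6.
-3·x^3 - 12·x^2 - 18·x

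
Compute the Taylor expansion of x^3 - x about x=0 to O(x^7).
x^3 - x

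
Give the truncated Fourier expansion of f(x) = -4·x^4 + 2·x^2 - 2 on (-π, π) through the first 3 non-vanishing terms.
(-200 + 32·π^2)·cos(x) + (14 - 8·π^2)·cos(2·x) - 4·π^4/5 - 2 + 2·π^2/3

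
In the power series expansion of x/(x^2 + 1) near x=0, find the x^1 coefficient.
Expand to order 1: x/(x^2 + 1) = x + O(x^2).
The coefficient of x^1 is 1.

Final answer: 1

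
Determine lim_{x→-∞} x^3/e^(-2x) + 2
The quotient is an ∞/∞ indeterminate form as x → -∞.
Compare growth rates of the dominant terms (exponentials ≫ polynomials ≫ logarithms), or apply L'Hôpital's rule; the quotient → 0.
Adding the constant: 0 + 2 = 2. Limit = 2.

Final answer: 2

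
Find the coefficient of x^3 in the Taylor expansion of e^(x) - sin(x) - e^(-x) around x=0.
Expand to order 3: e^(x) - sin(x) - e^(-x) = x^3/2 + x + O(x^4).
The coefficient of x^3 is 1/2.

Final answer: 1/2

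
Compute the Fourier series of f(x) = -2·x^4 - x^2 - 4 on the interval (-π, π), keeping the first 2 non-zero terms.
(-92 + 16·π^2)·cos(x) - 2·π^4/5 - 4 - π^2/3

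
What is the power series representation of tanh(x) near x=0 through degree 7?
-17·x^7/315 + 2·x^5/15 - x^3/3 + x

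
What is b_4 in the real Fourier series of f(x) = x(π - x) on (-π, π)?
b_4 = (1/π) ∫_{-π}^{π} f(x)·sin(4x) dx.
Evaluate the integral (use parity and integration by parts as needed): b_4 = -π/2.

Final answer: -π/2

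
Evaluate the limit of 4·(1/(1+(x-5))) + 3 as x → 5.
Direct substitution at x = 5 gives 7.

Final answer: 7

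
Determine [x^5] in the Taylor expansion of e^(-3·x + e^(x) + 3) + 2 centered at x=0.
Expand to order 5: e^(-3·x + e^(x) + 3) + 2 = -101·x^5·e^(4)/120 + 3·x^4·e^(4)/2 - 13·x^3·e^(4)/6 + 5·x^2·e^(4)/2 - 2·x·e^(4) + 2 + e^(4) + O(x^6).
The coefficient of x^5 is -101·e^(4)/120.

Final answer: -101·e^(4)/120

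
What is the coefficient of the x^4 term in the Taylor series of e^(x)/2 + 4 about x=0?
Expand to order 4: e^(x)/2 + 4 = x^4/48 + x^3/12 + x^2/4 + x/2 + 9/2 + O(x^5).
The coefficient of x^4 is 1/48.

Final answer: 1/48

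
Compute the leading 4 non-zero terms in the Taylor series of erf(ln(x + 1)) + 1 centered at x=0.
x^4/(2·√(π)) - x^2/√(π) + 2·x/√(π) + 1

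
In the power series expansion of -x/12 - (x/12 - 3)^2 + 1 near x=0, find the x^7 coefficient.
Expand to order 7: -x/12 - (x/12 - 3)^2 + 1 = -x^2/144 + 5·x/12 - 8 + O(x^8).
The coefficient of x^7 is 0.

Final answer: 0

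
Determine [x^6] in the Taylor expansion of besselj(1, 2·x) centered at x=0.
Expand to order 6: besselj(1, 2·x) = x^5/12 - x^3/2 + x + O(x^7).
The coefficient of x^6 is 0.

Final answer: 0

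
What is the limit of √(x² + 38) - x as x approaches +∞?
This is an ∞ − ∞ indeterminate form.
Multiply and divide by the conjugate √(x²+38) + x; the x² terms cancel, leaving 38/(√(x²+38)+x) → 0.
Limit = 0.

Final answer: 0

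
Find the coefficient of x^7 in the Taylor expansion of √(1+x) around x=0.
Expand to order 7: √(1+x) = 33·x^7/2048 - 21·x^6/1024 + 7·x^5/256 - 5·x^4/128 + x^3/16 - x^2/8 + x/2 + 1 + O(x^8).
The coefficient of x^7 is 33/2048.

Final answer: 33/2048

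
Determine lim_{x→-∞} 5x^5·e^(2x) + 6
The product is a 0·∞ indeterminate form at x → -∞.
Rewrite the product as 5x^5 / e^(-2x) (an ∞/∞ form) and apply L'Hôpital, or use the standard hierarchy e^(2|x|) ≫ |x^5| as x → -∞.
The indeterminate product → 0, so the limit = 6.

Final answer: 6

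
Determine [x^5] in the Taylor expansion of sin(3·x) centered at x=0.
Expand to order 5: sin(3·x) = 81·x^5/40 - 9·x^3/2 + 3·x + O(x^6).
The coefficient of x^5 is 81/40.

Final answer: 81/40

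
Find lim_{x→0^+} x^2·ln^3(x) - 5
The product is a 0·∞ indeterminate form at x → 0⁺.
Rewrite the product as ln^3(x) / x^(-2) and apply L'Hôpital, or use the standard hierarchy x^(-2) ≫ |ln x|^3 as x → 0⁺.
The indeterminate product → 0, so the limit = -5.

Final answer: -5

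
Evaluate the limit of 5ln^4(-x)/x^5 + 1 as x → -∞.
The quotient is an ∞/∞ indeterminate form as x → -∞.
Compare growth rates of the dominant terms (exponentials ≫ polynomials ≫ logarithms), or apply L'Hôpital's rule; the quotient → 0.
Adding the constant: 0 + 1 = 1. Limit = 1.

Final answer: 1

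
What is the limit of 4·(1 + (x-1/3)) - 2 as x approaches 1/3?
Direct substitution at x = 1/3 gives 2.

Final answer: 2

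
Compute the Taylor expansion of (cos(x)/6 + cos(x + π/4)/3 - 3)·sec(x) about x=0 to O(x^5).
-5·x^4/8 - √(2)·x^3/18 - 3·x^2/2 - √(2)·x/6 - 17/6 + √(2)/6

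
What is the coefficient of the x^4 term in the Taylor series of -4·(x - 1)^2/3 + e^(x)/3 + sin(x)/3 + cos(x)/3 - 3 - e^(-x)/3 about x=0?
Expand to order 4: -4·(x - 1)^2/3 + e^(x)/3 + sin(x)/3 + cos(x)/3 - 3 - e^(-x)/3 = x^4/72 + x^3/18 - 3·x^2/2 + 11·x/3 - 4 + O(x^5).
The coefficient of x^4 is 1/72.

Final answer: 1/72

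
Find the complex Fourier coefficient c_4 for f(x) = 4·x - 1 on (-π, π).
Compute the real Fourier coefficients first: a_4 = 0, b_4 = -2.
Then c_4 = (a_4 − i·b_4)/2 = i.

Final answer: i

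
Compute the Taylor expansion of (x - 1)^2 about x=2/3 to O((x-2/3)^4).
1/9 - 2·(x - 2/3)/3 + (x - 2/3)^2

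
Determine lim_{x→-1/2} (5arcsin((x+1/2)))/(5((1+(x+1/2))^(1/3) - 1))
Both numerator and denominator → 0 as x → -1/2; this is a 0/0 indeterminate form.
Expand each to leading order near x = -1/2: numerator ~ 5·(x + 1/2), denominator ~ 5·(x + 1/2)/3.
The limit of the ratio is 3.

Final answer: 3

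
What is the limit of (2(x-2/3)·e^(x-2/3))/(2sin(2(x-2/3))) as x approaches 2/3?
Both numerator and denominator → 0 as x → 2/3; this is a 0/0 indeterminate form.
Expand each to leading order near x = 2/3: numerator ~ 2·(x - 2/3), denominator ~ 4·(x - 2/3).
The limit of the ratio is 1/2.

Final answer: 1/2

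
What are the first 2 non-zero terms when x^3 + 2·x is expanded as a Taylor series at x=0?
x^3 + 2·x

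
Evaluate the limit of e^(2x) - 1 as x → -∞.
Evaluate the dominant behaviour as x → -∞; each term tends to a finite value or vanishes.
Limit = -1.

Final answer: -1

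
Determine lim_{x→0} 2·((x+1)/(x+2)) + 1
Direct substitution at x = 0 gives 2.

Final answer: 2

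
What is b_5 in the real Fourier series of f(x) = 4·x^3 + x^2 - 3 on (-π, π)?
b_5 = (1/π) ∫_{-π}^{π} f(x)·sin(5x) dx.
Evaluate the integral (use parity and integration by parts as needed): b_5 = -48/125 + 8·π^2/5.

Final answer: -48/125 + 8·π^2/5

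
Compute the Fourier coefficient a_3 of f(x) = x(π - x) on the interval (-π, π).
a_3 = (1/π) ∫_{-π}^{π} f(x)·cos(3x) dx.
Evaluate the integral (use parity and integration by parts as needed): a_3 = 4/9.

Final answer: 4/9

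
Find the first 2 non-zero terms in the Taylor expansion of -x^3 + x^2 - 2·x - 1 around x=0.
-2·x - 1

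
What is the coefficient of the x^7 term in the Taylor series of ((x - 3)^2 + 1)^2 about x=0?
Expand to order 7: ((x - 3)^2 + 1)^2 = x^4 - 12·x^3 + 56·x^2 - 120·x + 100 + O(x^8).
The coefficient of x^7 is 0.

Final answer: 0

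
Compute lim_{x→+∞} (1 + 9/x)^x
As x → +∞: this is the defining limit (1 + 9/x)^x → e^9.
Limit = e^(9).

Final answer: e^(9)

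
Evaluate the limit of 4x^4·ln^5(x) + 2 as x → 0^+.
The product is a 0·∞ indeterminate form at x → 0⁺.
Rewrite the product as 4·ln^5(x) / x^(-4) and apply L'Hôpital, or use the standard hierarchy x^(-4) ≫ |ln x|^5 as x → 0⁺.
The indeterminate product → 0, so the limit = 2.

Final answer: 2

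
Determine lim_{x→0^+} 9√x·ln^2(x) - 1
The product is a 0·∞ indeterminate form at x → 0⁺.
Rewrite the product as 9·ln^2(x) / x^(-1/2) and apply L'Hôpital, or use the standard hierarchy x^(-1/2) ≫ |ln x|^2 as x → 0⁺.
The indeterminate product → 0, so the limit = -1.

Final answer: -1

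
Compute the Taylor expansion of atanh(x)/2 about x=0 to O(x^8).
x^7/14 + x^5/10 + x^3/6 + x/2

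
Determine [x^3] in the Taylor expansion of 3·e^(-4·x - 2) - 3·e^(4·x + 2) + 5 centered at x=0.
Expand to order 3: 3·e^(-4·x - 2) - 3·e^(4·x + 2) + 5 = x^3·(-32·e^(2) - 32·e^(-2)) + x^2·(-24·e^(2) + 24·e^(-2)) + x·(-12·e^(2) - 12·e^(-2)) - 3·e^(2) + 3·e^(-2) + 5 + O(x^4).
The coefficient of x^3 is -32·e^(2) - 32·e^(-2).

Final answer: -32·e^(2) - 32·e^(-2)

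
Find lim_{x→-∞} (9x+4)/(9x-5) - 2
Evaluate the dominant behaviour as x → -∞; each term tends to a finite value or vanishes.
Limit = -1.

Final answer: -1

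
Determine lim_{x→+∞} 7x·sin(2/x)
As x → +∞: let u = 2/x → 0⁺; then 7·x·sin(2/x) = 7·2·sin(u)/u → 7·2·1 = 14.
Limit = 14.

Final answer: 14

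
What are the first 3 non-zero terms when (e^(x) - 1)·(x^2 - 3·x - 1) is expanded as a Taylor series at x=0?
-2·x^3/3 - 7·x^2/2 - x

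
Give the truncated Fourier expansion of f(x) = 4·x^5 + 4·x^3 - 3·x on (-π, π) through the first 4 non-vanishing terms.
(-152·π^2 + 8·π^4 + 906)·sin(x) + (-4·π^4 - 21 + 16·π^2)·sin(2·x) + (-88·π^2/27 + 14/81 + 8·π^4/3)·sin(3·x) + (-2·π^4 + 21/16 + π^2/2)·sin(4·x)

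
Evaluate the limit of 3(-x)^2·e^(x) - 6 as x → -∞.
The product is a 0·∞ indeterminate form at x → -∞.
Rewrite the product as 3(-x)^2 / e^(-x) (an ∞/∞ form) and apply L'Hôpital, or use the standard hierarchy e^(|x|) ≫ |(-x)^2| as x → -∞.
The indeterminate product → 0, so the limit = -6.

Final answer: -6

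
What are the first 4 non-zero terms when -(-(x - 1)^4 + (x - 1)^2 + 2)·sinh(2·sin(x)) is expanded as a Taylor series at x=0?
-10·x^4 + 8·x^3 - 4·x^2 - 4·x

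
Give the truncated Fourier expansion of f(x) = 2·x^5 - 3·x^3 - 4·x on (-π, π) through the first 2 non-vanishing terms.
(-86·π^2 + 4·π^4 + 508)·sin(x) + (-2·π^4 - 31/2 + 13·π^2)·sin(2·x)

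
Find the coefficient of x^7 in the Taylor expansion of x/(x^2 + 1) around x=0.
Expand to order 7: x/(x^2 + 1) = -x^7 + x^5 - x^3 + x + O(x^8).
The coefficient of x^7 is -1.

Final answer: -1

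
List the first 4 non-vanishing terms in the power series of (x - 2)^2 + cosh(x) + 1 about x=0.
x^4/24 + 3·x^2/2 - 4·x + 6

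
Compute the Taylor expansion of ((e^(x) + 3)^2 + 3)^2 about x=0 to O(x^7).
4207·x^6/180 + 1501·x^5/30 + 583·x^4/6 + 506·x^3/3 + 254·x^2 + 304·x + 361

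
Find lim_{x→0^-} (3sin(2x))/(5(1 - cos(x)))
Both numerator and denominator → 0 as x → 0^-; this is a 0/0 indeterminate form.
Expand each to leading order near x = 0: numerator ~ 6·x, denominator ~ 5·x^2/2.
The limit of the ratio is -∞.

Final answer: -∞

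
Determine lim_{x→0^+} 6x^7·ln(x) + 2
The product is a 0·∞ indeterminate form at x → 0⁺.
Rewrite the product as 6·ln(x) / x^(-7) and apply L'Hôpital, or use the standard hierarchy x^(-7) ≫ |ln x| as x → 0⁺.
The indeterminate product → 0, so the limit = 2.

Final answer: 2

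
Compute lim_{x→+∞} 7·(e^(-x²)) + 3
Evaluate the dominant behaviour as x → +∞; each term tends to a finite value or vanishes.
Limit = 3.

Final answer: 3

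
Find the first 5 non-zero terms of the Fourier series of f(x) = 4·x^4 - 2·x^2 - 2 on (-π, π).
(200 - 32·π^2)·cos(x) + (-14 + 8·π^2)·cos(2·x) + (88/27 - 32·π^2/9)·cos(3·x) + (-5/4 + 2·π^2)·cos(4·x) - 2·π^2/3 - 2 + 4·π^4/5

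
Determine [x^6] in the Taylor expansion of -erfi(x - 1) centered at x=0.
Expand to order 6: -erfi(x - 1) = 13·e·x^6/(15·√(π)) - 19·e·x^5/(15·√(π)) + 5·e·x^4/(3·√(π)) - 2·e·x^3/√(π) + 2·e·x^2/√(π) - 2·e·x/√(π) + erfi(1) + O(x^7).
The coefficient of x^6 is 13·e/(15·√(π)).

Final answer: 13·e/(15·√(π))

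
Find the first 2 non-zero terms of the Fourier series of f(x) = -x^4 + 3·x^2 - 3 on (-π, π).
(-60 + 8·π^2)·cos(x) - π^4/5 - 3 + π^2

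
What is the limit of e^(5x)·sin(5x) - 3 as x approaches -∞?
Evaluate the dominant behaviour as x → -∞; each term tends to a finite value or vanishes.
Limit = -3.

Final answer: -3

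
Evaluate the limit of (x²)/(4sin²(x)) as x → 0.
Both numerator and denominator → 0 as x → 0; this is a 0/0 indeterminate form.
Expand each to leading order near x = 0: numerator ~ x^2, denominator ~ 4·x^2.
The limit of the ratio is 1/4.

Final answer: 1/4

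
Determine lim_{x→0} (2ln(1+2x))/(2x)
Both numerator and denominator → 0 as x → 0; this is a 0/0 indeterminate form.
Expand each to leading order near x = 0: numerator ~ 4·x, denominator ~ 2·x.
The limit of the ratio is 2.

Final answer: 2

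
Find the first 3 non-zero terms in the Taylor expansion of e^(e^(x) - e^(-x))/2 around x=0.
x^2 + x + 1/2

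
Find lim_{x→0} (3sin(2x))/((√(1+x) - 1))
Both numerator and denominator → 0 as x → 0; this is a 0/0 indeterminate form.
Expand each to leading order near x = 0: numerator ~ 6·x, denominator ~ x/2.
The limit of the ratio is 12.

Final answer: 12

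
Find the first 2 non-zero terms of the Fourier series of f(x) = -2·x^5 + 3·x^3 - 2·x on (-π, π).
(-520 - 4·π^4 + 86·π^2)·sin(x) + (-13·π^2 + 43/2 + 2·π^4)·sin(2·x)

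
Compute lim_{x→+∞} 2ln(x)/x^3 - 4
The quotient is an ∞/∞ indeterminate form as x → +∞.
The polynomial denominator x^3 dominates the logarithmic numerator (any positive power of x ≫ ln(x) as x → ∞), so the quotient → 0.
Adding the constant: 0 - 4 = -4. Limit = -4.

Final answer: -4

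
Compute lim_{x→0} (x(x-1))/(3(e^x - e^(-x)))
Both numerator and denominator → 0 as x → 0; this is a 0/0 indeterminate form.
Expand each to leading order near x = 0: numerator ~ -x, denominator ~ 6·x.
The limit of the ratio is -1/6.

Final answer: -1/6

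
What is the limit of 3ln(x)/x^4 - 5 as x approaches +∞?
The quotient is an ∞/∞ indeterminate form as x → +∞.
The polynomial denominator x^4 dominates the logarithmic numerator (any positive power of x ≫ ln(x) as x → ∞), so the quotient → 0.
Adding the constant: 0 - 5 = -5. Limit = -5.

Final answer: -5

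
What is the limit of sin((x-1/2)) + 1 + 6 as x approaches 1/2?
Direct substitution at x = 1/2 gives 7.

Final answer: 7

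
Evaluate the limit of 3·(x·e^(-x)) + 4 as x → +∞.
Evaluate the dominant behaviour as x → +∞; each term tends to a finite value or vanishes.
Limit = 4.

Final answer: 4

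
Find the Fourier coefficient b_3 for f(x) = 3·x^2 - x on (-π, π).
b_3 = (1/π) ∫_{-π}^{π} f(x)·sin(3x) dx.
Evaluate the integral (use parity and integration by parts as needed): b_3 = -2/3.

Final answer: -2/3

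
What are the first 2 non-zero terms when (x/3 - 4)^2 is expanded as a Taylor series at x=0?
16 - 8·x/3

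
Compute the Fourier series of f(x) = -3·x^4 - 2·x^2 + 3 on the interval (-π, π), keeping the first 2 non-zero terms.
(-136 + 24·π^2)·cos(x) - 3·π^4/5 - 2·π^2/3 + 3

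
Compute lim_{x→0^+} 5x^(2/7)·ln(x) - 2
The product is a 0·∞ indeterminate form at x → 0⁺.
Rewrite the product as 5·ln(x) / x^(-2/7) and apply L'Hôpital, or use the standard hierarchy x^(-2/7) ≫ |ln x| as x → 0⁺.
The indeterminate product → 0, so the limit = -2.

Final answer: -2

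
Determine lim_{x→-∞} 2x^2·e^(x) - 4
The product is a 0·∞ indeterminate form at x → -∞.
Rewrite the product as 2x^2 / e^(-x) (an ∞/∞ form) and apply L'Hôpital, or use the standard hierarchy e^(|x|) ≫ |x^2| as x → -∞.
The indeterminate product → 0, so the limit = -4.

Final answer: -4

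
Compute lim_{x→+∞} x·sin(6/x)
As x → +∞: let u = 6/x → 0⁺; then x·sin(6/x) = 6·sin(u)/u → 6·1 = 6.
Limit = 6.

Final answer: 6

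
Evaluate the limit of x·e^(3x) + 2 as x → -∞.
The product is a 0·∞ indeterminate form at x → -∞.
Rewrite the product as x / e^(-3x) (an ∞/∞ form) and apply L'Hôpital, or use the standard hierarchy e^(3|x|) ≫ |x| as x → -∞.
The indeterminate product → 0, so the limit = 2.

Final answer: 2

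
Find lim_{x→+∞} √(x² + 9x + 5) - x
This is an ∞ − ∞ indeterminate form.
Multiply and divide by the conjugate √(x²+9x + 5) + x; the x² terms cancel, leaving (9x + 5)/(√(x²+9x + 5)+x) → 9/2.
Limit = 9/2.

Final answer: 9/2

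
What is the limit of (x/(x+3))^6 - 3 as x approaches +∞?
As x → +∞: x/(x+3) = 1/(1 + 3/x) → 1, and the 6th power of a limit-1 base also → 1; with the additive constant, 1 - 3 = -2.
Limit = -2.

Final answer: -2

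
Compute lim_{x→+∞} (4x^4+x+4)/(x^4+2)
This is an ∞/∞ indeterminate form as x → +∞.
Divide numerator and denominator by x^4 and let the lower-order terms vanish; the leading terms give 4/1 = 4.
Limit = 4.

Final answer: 4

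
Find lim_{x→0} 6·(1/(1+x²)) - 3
Direct substitution at x = 0 gives 3.

Final answer: 3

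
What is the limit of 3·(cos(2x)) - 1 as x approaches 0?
Direct substitution at x = 0 gives 2.

Final answer: 2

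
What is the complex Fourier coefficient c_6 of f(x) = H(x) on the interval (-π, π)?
Compute the real Fourier coefficients first: a_6 = 0, b_6 = 0.
Then c_6 = (a_6 − i·b_6)/2 = 0.

Final answer: 0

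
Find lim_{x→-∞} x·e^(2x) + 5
The product is a 0·∞ indeterminate form at x → -∞.
Rewrite the product as x / e^(-2x) (an ∞/∞ form) and apply L'Hôpital, or use the standard hierarchy e^(2|x|) ≫ |x| as x → -∞.
The indeterminate product → 0, so the limit = 5.

Final answer: 5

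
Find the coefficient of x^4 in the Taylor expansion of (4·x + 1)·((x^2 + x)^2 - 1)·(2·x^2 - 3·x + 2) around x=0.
Expand to order 4: (4·x + 1)·((x^2 + x)^2 - 1)·(2·x^2 - 3·x + 2) = 2·x^4 + x^3 + 12·x^2 - 5·x - 2 + O(x^5).
The coefficient of x^4 is 2.

Final answer: 2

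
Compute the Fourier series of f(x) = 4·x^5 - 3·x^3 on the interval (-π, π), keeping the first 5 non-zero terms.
(-166·π^2 + 8·π^4 + 996)·sin(x) + (-4·π^4 - 69/2 + 23·π^2)·sin(2·x) + (-214·π^2/27 + 428/81 + 8·π^4/3)·sin(3·x) + (-2·π^4 - 3/2 + 4·π^2)·sin(4·x) + (-62·π^2/25 + 372/625 + 8·π^4/5)·sin(5·x)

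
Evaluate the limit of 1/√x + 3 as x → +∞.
Evaluate the dominant behaviour as x → +∞; each term tends to a finite value or vanishes.
Limit = 3.

Final answer: 3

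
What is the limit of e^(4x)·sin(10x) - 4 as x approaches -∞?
Evaluate the dominant behaviour as x → -∞; each term tends to a finite value or vanishes.
Limit = -4.

Final answer: -4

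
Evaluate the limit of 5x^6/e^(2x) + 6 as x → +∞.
The quotient is an ∞/∞ indeterminate form as x → +∞.
The exponential denominator e^(2x) dominates the polynomial numerator (e^x ≫ x^6 as x → ∞), so the quotient → 0.
Adding the constant: 0 + 6 = 6. Limit = 6.

Final answer: 6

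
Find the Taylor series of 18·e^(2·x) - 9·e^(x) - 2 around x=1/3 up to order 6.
-9·e^(1/3) - 2 + 18·e^(2/3) + (-9·e^(1/3) + 36·e^(2/3))·(x - 1/3) + (-9·e^(1/3)/2 + 36·e^(2/3))·(x - 1/3)^2 + (-3·e^(1/3)/2 + 24·e^(2/3))·(x - 1/3)^3 + (-3·e^(1/3)/8 + 12·e^(2/3))·(x - 1/3)^4 + (-3·e^(1/3)/40 + 24·e^(2/3)/5)·(x - 1/3)^5 + (-e^(1/3)/80 + 8·e^(2/3)/5)·(x - 1/3)^6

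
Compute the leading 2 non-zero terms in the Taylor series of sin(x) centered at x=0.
-x^3/6 + x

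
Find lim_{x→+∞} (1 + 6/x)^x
As x → +∞: this is the defining limit (1 + 6/x)^x → e^6.
Limit = e^(6).

Final answer: e^(6)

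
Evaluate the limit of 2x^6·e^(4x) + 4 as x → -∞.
The product is a 0·∞ indeterminate form at x → -∞.
Rewrite the product as 2x^6 / e^(-4x) (an ∞/∞ form) and apply L'Hôpital, or use the standard hierarchy e^(4|x|) ≫ |x^6| as x → -∞.
The indeterminate product → 0, so the limit = 4.

Final answer: 4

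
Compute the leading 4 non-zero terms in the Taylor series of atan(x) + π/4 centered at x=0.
x^5/5 - x^3/3 + x + π/4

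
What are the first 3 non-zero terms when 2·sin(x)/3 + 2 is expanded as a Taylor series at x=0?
-x^3/9 + 2·x/3 + 2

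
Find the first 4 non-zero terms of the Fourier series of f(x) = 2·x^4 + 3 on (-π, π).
(96 - 16·π^2)·cos(x) + (-6 + 4·π^2)·cos(2·x) + (32/27 - 16·π^2/9)·cos(3·x) + 3 + 2·π^4/5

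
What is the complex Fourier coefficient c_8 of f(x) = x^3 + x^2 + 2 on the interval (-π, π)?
Compute the real Fourier coefficients first: a_8 = 1/16, b_8 = 3/128 - π^2/4.
Then c_8 = (a_8 − i·b_8)/2 = 1/32 - 3·i/256 + i·π^2/8.

Final answer: 1/32 - 3·i/256 + i·π^2/8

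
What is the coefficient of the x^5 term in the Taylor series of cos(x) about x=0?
Expand to order 5: cos(x) = x^4/24 - x^2/2 + 1 + O(x^6).
The coefficient of x^5 is 0.

Final answer: 0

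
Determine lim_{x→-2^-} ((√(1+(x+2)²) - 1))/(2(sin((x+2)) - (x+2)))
Both numerator and denominator → 0 as x → -2^-; this is a 0/0 indeterminate form.
Expand each to leading order near x = -2: numerator ~ (x + 2)^2/2, denominator ~ -(x + 2)^3/3.
The limit of the ratio is ∞.

Final answer: ∞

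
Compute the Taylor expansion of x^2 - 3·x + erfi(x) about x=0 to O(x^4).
2·x^3/(3·√(π)) + x^2 + x·(-3 + 2/√(π))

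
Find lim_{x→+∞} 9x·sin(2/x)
As x → +∞: let u = 2/x → 0⁺; then 9·x·sin(2/x) = 9·2·sin(u)/u → 9·2·1 = 18.
Limit = 18.

Final answer: 18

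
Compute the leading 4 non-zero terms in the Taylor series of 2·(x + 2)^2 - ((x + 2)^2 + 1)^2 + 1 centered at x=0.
-8·x^3 - 24·x^2 - 32·x - 16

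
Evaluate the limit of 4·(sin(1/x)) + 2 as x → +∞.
Evaluate the dominant behaviour as x → +∞; each term tends to a finite value or vanishes.
Limit = 2.

Final answer: 2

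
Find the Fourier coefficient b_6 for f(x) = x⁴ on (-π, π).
b_6 = (1/π) ∫_{-π}^{π} f(x)·sin(6x) dx.
Evaluate the integral (use parity and integration by parts as needed): b_6 = 0.

Final answer: 0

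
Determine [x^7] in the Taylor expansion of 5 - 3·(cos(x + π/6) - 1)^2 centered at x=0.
Expand to order 7: 5 - 3·(cos(x + π/6) - 1)^2 = -3·x^7·(-1 + √(3)/2)^2·(1/(5040·(-1 + √(3)/2)) + √(3)/(160·(-1 + √(3)/2)^2)) - 3·x^6·(-1 + √(3)/2)^2·(-29/(1440·(-1 + √(3)/2)^2) - √(3)/(720·(-1 + √(3)/2))) - 3·x^5·(-1 + √(3)/2)^2·(-√(3)/(16·(-1 + √(3)/2)^2) - 1/(120·(-1 + √(3)/2))) - 3·x^4·(-1 + √(3)/2)^2·(√(3)/(24·(-1 + √(3)/2)) + 5/(48·(-1 + √(3)/2)^2)) - 3·x^3·(-1 + √(3)/2)^2·(1/(6·(-1 + √(3)/2)) + √(3)/(4·(-1 + √(3)/2)^2)) - 3·x^2·(-1 + √(3)/2)^2·(-√(3)/(2·(-1 + √(3)/2)) + 1/(4·(-1 + √(3)/2)^2)) + x·(-3 + 3·√(3)/2) - 3·(-1 + √(3)/2)^2 + 5 + O(x^8).
The coefficient of x^7 is -3·(-1 + √(3)/2)^2·(1/(5040·(-1 + √(3)/2)) + √(3)/(160·(-1 + √(3)/2)^2)).

Final answer: -3·(-1 + √(3)/2)^2·(1/(5040·(-1 + √(3)/2)) + √(3)/(160·(-1 + √(3)/2)^2))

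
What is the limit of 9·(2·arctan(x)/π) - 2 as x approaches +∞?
Evaluate the dominant behaviour as x → +∞; each term tends to a finite value or vanishes.
Limit = 7.

Final answer: 7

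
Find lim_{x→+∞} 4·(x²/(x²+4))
Evaluate the dominant behaviour as x → +∞; each term tends to a finite value or vanishes.
Limit = 4.

Final answer: 4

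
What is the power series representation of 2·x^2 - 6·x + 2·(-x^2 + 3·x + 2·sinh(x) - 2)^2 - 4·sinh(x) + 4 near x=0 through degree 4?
26·x^4/3 - 70·x^3/3 + 60·x^2 - 50·x + 12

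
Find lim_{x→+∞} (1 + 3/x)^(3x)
As x → +∞: write (1 + 3/x)^(3x) = ((1 + 3/x)^x)^3 → (e^3)^3 = e^9.
Limit = e^(9).

Final answer: e^(9)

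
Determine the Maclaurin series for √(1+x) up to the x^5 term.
7·x^5/256 - 5·x^4/128 + x^3/16 - x^2/8 + x/2 + 1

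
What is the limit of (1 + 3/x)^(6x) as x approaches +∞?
As x → +∞: write (1 + 3/x)^(6x) = ((1 + 3/x)^x)^6 → (e^3)^6 = e^18.
Limit = e^(18).

Final answer: e^(18)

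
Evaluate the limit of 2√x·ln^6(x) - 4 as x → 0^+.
The product is a 0·∞ indeterminate form at x → 0⁺.
Rewrite the product as 2·ln^6(x) / x^(-1/2) and apply L'Hôpital, or use the standard hierarchy x^(-1/2) ≫ |ln x|^6 as x → 0⁺.
The indeterminate product → 0, so the limit = -4.

Final answer: -4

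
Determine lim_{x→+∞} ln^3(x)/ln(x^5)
This is an ∞/∞ indeterminate form as x → +∞.
Write ln(x^5) = 5·ln(x), reducing the quotient to ln^2(x)/5 → ∞.
Limit = ∞.

Final answer: ∞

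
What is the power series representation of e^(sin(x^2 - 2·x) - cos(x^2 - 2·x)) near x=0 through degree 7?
21·x^7·e^(-1)/5 + 479·x^6·e^(-1)/90 - 51·x^5·e^(-1)/5 + 31·x^4·e^(-1)/3 - 8·x^3·e^(-1) + 5·x^2·e^(-1) - 2·x·e^(-1) + e^(-1)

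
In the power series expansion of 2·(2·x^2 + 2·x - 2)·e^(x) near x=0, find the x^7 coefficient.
Expand to order 7: 2·(2·x^2 + 2·x - 2)·e^(x) = 4·x^7/105 + 7·x^6/36 + 4·x^5/5 + 5·x^4/2 + 16·x^3/3 + 6·x^2 - 4 + O(x^8).
The coefficient of x^7 is 4/105.

Final answer: 4/105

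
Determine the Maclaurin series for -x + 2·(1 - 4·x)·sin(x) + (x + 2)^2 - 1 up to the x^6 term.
-x^6/15 + x^5/60 + 4·x^4/3 - x^3/3 - 7·x^2 + 5·x + 3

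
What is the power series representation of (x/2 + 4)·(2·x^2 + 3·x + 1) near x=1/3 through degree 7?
250/27 + 115·(x - 1/3)/6 + 21·(x - 1/3)^2/2 + (x - 1/3)^3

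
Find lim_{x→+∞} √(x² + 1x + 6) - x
This is an ∞ − ∞ indeterminate form.
Multiply and divide by the conjugate √(x²+1x + 6) + x; the x² terms cancel, leaving (1x + 6)/(√(x²+1x + 6)+x) → 1/2.
Limit = 1/2.

Final answer: 1/2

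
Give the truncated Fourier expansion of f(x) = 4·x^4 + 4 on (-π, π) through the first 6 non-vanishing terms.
(192 - 32·π^2)·cos(x) + (-12 + 8·π^2)·cos(2·x) + (64/27 - 32·π^2/9)·cos(3·x) + (-3/4 + 2·π^2)·cos(4·x) + (192/625 - 32·π^2/25)·cos(5·x) + 4 + 4·π^4/5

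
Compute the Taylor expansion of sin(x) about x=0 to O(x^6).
x^5/120 - x^3/6 + x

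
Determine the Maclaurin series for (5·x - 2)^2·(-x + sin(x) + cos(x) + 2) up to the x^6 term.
313·x^6/360 - 149·x^5/30 - 9·x^4 + 28·x^3/3 + 73·x^2 - 60·x + 12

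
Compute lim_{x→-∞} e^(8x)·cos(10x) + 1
Evaluate the dominant behaviour as x → -∞; each term tends to a finite value or vanishes.
Limit = 1.

Final answer: 1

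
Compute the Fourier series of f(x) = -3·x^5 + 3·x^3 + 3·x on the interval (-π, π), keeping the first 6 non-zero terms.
(-750 - 6·π^4 + 126·π^2)·sin(x) + (-18·π^2 + 24 + 3·π^4)·sin(2·x) + (-2·π^4 - 62/27 + 58·π^2/9)·sin(3·x) + (-27·π^2/8 - 15/64 + 3·π^4/2)·sin(4·x) + (-6·π^4/5 + 426/625 + 54·π^2/25)·sin(5·x) + (-14·π^2/9 - 20/27 + π^4)·sin(6·x)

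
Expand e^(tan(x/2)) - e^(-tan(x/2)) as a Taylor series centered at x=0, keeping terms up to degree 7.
137·x^7/46080 + 37·x^5/1920 + x^3/8 + x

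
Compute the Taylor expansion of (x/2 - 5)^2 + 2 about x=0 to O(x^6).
x^2/4 - 5·x + 27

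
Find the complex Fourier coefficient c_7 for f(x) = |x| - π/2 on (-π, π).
Compute the real Fourier coefficients first: a_7 = -4/(49·π), b_7 = 0.
Then c_7 = (a_7 − i·b_7)/2 = -2/(49·π).

Final answer: -2/(49·π)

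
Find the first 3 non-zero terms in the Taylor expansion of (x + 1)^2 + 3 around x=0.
x^2 + 2·x + 4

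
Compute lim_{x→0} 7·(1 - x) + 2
Direct substitution at x = 0 gives 9.

Final answer: 9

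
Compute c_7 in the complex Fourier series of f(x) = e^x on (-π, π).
Compute the real Fourier coefficients first: a_7 = (1 - e^(2·π))·e^(-π)/(50·π), b_7 = (-7 + 7·e^(2·π))·e^(-π)/(50·π).
Then c_7 = (a_7 − i·b_7)/2 = -e^(π)/(100·π) + e^(-π)/(100·π) - 7·i·e^(π)/(100·π) + 7·i·e^(-π)/(100·π).

Final answer: -e^(π)/(100·π) + e^(-π)/(100·π) - 7·i·e^(π)/(100·π) + 7·i·e^(-π)/(100·π)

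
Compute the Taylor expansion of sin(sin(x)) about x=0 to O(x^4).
-x^3/3 + x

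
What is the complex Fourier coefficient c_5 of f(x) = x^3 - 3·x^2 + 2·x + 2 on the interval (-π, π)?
Compute the real Fourier coefficients first: a_5 = 12/25, b_5 = 88/125 + 2·π^2/5.
Then c_5 = (a_5 − i·b_5)/2 = 6/25 - i·π^2/5 - 44·i/125.

Final answer: 6/25 - i·π^2/5 - 44·i/125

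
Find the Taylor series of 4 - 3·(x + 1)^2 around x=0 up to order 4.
-3·x^2 - 6·x + 1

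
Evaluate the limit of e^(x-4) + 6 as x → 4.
Direct substitution at x = 4 gives 7.

Final answer: 7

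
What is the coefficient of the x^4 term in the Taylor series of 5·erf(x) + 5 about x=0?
Expand to order 4: 5·erf(x) + 5 = -10·x^3/(3·√(π)) + 10·x/√(π) + 5 + O(x^5).
The coefficient of x^4 is 0.

Final answer: 0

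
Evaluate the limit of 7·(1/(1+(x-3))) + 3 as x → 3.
Direct substitution at x = 3 gives 10.

Final answer: 10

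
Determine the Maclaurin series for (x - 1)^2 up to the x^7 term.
x^2 - 2·x + 1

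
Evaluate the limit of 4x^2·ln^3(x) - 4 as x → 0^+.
The product is a 0·∞ indeterminate form at x → 0⁺.
Rewrite the product as 4·ln^3(x) / x^(-2) and apply L'Hôpital, or use the standard hierarchy x^(-2) ≫ |ln x|^3 as x → 0⁺.
The indeterminate product → 0, so the limit = -4.

Final answer: -4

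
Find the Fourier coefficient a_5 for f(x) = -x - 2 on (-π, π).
a_5 = (1/π) ∫_{-π}^{π} f(x)·cos(5x) dx.
Evaluate the integral (use parity and integration by parts as needed): a_5 = 0.

Final answer: 0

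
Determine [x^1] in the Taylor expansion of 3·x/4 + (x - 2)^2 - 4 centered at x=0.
Expand to order 1: 3·x/4 + (x - 2)^2 - 4 = -13·x/4 + O(x^2).
The coefficient of x^1 is -13/4.

Final answer: -13/4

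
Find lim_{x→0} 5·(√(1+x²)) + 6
Direct substitution at x = 0 gives 11.

Final answer: 11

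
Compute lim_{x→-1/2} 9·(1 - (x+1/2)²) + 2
Direct substitution at x = -1/2 gives 11.

Final answer: 11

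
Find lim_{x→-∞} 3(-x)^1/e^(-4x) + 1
The quotient is an ∞/∞ indeterminate form as x → -∞.
Compare growth rates of the dominant terms (exponentials ≫ polynomials ≫ logarithms), or apply L'Hôpital's rule; the quotient → 0.
Adding the constant: 0 + 1 = 1. Limit = 1.

Final answer: 1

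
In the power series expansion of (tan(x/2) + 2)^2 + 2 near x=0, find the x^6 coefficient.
Expand to order 6: (tan(x/2) + 2)^2 + 2 = 17·x^6/2880 + x^5/60 + x^4/24 + x^3/6 + x^2/4 + 2·x + 6 + O(x^7).
The coefficient of x^6 is 17/2880.

Final answer: 17/2880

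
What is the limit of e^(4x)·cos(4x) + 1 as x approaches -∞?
Evaluate the dominant behaviour as x → -∞; each term tends to a finite value or vanishes.
Limit = 1.

Final answer: 1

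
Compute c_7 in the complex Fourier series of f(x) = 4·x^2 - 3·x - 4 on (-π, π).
Compute the real Fourier coefficients first: a_7 = -16/49, b_7 = -6/7.
Then c_7 = (a_7 − i·b_7)/2 = -8/49 + 3·i/7.

Final answer: -8/49 + 3·i/7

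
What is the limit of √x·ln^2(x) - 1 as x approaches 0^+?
The product is a 0·∞ indeterminate form at x → 0⁺.
Rewrite the product as ln^2(x) / x^(-1/2) and apply L'Hôpital, or use the standard hierarchy x^(-1/2) ≫ |ln x|^2 as x → 0⁺.
The indeterminate product → 0, so the limit = -1.

Final answer: -1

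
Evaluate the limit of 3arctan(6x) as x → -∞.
Evaluate the dominant behaviour as x → -∞; each term tends to a finite value or vanishes.
Limit = -3·π/2.

Final answer: -3·π/2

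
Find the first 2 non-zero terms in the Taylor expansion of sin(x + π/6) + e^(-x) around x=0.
x·(-1 + √(3)/2) + 3/2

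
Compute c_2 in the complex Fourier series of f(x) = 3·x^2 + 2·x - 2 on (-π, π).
Compute the real Fourier coefficients first: a_2 = 3, b_2 = -2.
Then c_2 = (a_2 − i·b_2)/2 = 3/2 + i.

Final answer: 3/2 + i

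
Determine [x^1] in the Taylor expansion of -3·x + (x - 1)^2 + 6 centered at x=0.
Expand to order 1: -3·x + (x - 1)^2 + 6 = 7 - 5·x + O(x^2).
The coefficient of x^1 is -5.

Final answer: -5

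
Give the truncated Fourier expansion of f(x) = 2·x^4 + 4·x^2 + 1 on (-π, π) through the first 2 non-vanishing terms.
(80 - 16·π^2)·cos(x) + 1 + 4·π^2/3 + 2·π^4/5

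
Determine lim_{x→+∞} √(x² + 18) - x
This is an ∞ − ∞ indeterminate form.
Multiply and divide by the conjugate √(x²+18) + x; the x² terms cancel, leaving 18/(√(x²+18)+x) → 0.
Limit = 0.

Final answer: 0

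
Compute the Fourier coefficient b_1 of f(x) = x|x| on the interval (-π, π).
b_1 = (1/π) ∫_{-π}^{π} f(x)·sin(1x) dx.
Evaluate the integral (use parity and integration by parts as needed): b_1 = (-8 + 2·π^2)/π.

Final answer: (-8 + 2·π^2)/π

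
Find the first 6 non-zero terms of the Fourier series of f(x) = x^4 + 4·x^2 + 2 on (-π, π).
(32 - 8·π^2)·cos(x) + (1 + 2·π^2)·cos(2·x) + (-8·π^2/9 - 32/27)·cos(3·x) + (13/16 + π^2/2)·cos(4·x) + (-8·π^2/25 - 352/625)·cos(5·x) + 2 + 4·π^2/3 + π^4/5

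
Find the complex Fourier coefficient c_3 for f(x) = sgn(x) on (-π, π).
Compute the real Fourier coefficients first: a_3 = 0, b_3 = 4/(3·π).
Then c_3 = (a_3 − i·b_3)/2 = -2·i/(3·π).

Final answer: -2·i/(3·π)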